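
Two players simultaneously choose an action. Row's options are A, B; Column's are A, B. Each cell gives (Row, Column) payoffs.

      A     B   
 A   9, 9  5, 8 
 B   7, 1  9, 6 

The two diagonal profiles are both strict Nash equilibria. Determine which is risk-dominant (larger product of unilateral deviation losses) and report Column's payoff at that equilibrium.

At both A: Row loses 9 − 7 = 2 by deviating; Column loses 9 − 8 = 1. Product = 2·1 = 2.
At both B: Row loses 9 − 5 = 4 by deviating; Column loses 6 − 1 = 5. Product = 4·5 = 20.
20 > 2, so both B is risk-dominant. Column's payoff there is 6.

6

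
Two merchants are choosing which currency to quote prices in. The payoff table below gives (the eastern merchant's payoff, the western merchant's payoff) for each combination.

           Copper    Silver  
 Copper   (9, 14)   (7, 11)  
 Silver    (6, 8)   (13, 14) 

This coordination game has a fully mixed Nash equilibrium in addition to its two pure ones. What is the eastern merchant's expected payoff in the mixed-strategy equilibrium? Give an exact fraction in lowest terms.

The western merchant mixes with probability q on Copper, chosen so the eastern merchant is indifferent: 9q + 7(1−q) = 6q + 13(1−q) gives q = 2/3.
The eastern merchant's expected payoff (from either row, since indifferent) is 9·2/3 + 7·1/3 = 25/3.

25/3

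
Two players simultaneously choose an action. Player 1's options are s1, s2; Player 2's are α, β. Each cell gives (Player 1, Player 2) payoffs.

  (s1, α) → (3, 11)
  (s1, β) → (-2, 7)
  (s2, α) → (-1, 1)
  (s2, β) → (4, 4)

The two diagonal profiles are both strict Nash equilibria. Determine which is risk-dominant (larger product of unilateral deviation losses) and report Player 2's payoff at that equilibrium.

At (s1, α): Player 1 loses 3 − (-1) = 4 by deviating; Player 2 loses 11 − 7 = 4. Product = 4·4 = 16.
At (s2, β): Player 1 loses 4 − (-2) = 6 by deviating; Player 2 loses 4 − 1 = 3. Product = 6·3 = 18.
18 > 16, so (s2, β) is risk-dominant. Player 2's payoff there is 4.

4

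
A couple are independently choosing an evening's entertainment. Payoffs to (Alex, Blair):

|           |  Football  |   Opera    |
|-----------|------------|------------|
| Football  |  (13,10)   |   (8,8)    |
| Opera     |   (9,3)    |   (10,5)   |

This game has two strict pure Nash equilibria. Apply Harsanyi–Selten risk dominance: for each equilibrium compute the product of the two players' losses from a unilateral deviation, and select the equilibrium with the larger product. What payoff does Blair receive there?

At both Football: Alex loses 13 − 9 = 4 by deviating; Blair loses 10 − 8 = 2. Product = 4·2 = 8.
At both Opera: Alex loses 10 − 8 = 2 by deviating; Blair loses 5 − 3 = 2. Product = 2·2 = 4.
8 > 4, so both Football is risk-dominant. Blair's payoff there is 10.

10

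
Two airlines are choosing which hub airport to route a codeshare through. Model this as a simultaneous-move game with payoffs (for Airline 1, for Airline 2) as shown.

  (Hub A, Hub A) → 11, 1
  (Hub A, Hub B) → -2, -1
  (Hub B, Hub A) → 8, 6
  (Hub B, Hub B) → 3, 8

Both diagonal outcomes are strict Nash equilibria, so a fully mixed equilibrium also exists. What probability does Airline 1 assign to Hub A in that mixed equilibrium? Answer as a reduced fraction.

1/2

Airline 1's mix p on Hub A must make Airline 2 indifferent between Hub A and Hub B.
Airline 2's payoff from Hub A: 1p + 6(1−p). From Hub B: (-1)p + 8(1−p).
Set equal: 2p = 2(1−p) → p = 2/4 = 1/2.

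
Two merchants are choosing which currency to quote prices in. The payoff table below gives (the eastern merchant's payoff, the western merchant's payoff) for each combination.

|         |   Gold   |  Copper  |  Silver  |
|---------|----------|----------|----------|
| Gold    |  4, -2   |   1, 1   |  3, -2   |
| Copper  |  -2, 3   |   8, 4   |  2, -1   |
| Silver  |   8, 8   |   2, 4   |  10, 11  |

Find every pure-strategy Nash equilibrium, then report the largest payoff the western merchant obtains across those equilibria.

11

Both Copper is a pure NE (the eastern merchant: 8 ≥ 2; the western merchant: 4 ≥ 3). The western merchant gets 4.
Both Silver is a pure NE (the eastern merchant: 10 ≥ 3; the western merchant: 11 ≥ 8). The western merchant gets 11.
Every other cell has a profitable deviation for at least one player. Highest of {4, 11} is 11.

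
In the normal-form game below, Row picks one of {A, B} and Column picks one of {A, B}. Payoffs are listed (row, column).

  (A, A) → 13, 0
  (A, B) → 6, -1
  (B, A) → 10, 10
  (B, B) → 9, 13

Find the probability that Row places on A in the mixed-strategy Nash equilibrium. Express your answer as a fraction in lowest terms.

Row's mix p on A must make Column indifferent between A and B.
Column's payoff from A: 0p + 10(1−p). From B: (-1)p + 13(1−p).
Set equal: 1p = 3(1−p) → p = 3/4.

3/4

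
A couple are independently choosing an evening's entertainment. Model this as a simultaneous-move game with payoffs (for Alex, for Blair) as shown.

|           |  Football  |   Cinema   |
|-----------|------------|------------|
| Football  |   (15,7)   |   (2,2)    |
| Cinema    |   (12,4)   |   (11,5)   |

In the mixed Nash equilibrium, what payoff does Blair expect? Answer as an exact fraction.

Alex mixes with probability p on Football, chosen so Blair is indifferent: 7p + 4(1−p) = 2p + 5(1−p) gives p = 1/6.
Blair's expected payoff is 7·1/6 + 4·5/6 = 9/2.

9/2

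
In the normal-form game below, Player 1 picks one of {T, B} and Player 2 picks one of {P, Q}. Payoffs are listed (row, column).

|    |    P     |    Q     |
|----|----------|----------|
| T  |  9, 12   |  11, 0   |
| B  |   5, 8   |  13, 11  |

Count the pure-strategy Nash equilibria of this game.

(T, P): Player 1 gets 9 (best alternative 5); Player 2 gets 12 (best alternative 0). Neither deviates — NE.
(B, Q): Player 1 gets 13 (best alternative 11); Player 2 gets 11 (best alternative 8). Neither deviates — NE.
(T, Q) is not a NE: Player 1 would switch to B (13 > 11).
No other cell survives both best-response checks, so there are 2 pure NE.

2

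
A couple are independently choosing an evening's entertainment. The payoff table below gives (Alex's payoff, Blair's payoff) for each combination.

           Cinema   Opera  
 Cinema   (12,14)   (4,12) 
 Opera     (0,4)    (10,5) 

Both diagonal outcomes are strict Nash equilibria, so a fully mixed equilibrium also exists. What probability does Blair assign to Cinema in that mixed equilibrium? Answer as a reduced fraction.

1/3

Blair's mix q on Cinema must make Alex indifferent between Cinema and Opera.
Alex's payoff from Cinema: 12q + 4(1−q). From Opera: 0q + 10(1−q).
Set equal: 12q = 6(1−q) → q = 6/18 = 1/3.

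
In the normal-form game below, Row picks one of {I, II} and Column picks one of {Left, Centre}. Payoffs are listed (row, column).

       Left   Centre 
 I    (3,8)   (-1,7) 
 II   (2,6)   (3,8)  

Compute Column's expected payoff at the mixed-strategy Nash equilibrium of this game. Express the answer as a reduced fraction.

22/3

Row mixes with probability p on I, chosen so Column is indifferent: 8p + 6(1−p) = 7p + 8(1−p) gives p = 2/3.
Column's expected payoff is 8·2/3 + 6·1/3 = 22/3.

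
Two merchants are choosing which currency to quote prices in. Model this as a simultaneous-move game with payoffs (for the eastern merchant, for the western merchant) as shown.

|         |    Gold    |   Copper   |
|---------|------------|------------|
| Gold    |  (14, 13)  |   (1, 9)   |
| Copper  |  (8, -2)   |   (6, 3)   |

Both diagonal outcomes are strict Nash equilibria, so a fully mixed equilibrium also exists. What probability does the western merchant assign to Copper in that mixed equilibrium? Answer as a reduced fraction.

6/11

The western merchant's mix q on Gold must make the eastern merchant indifferent between Gold and Copper.
The eastern merchant's payoff from Gold: 14q + 1(1−q). From Copper: 8q + 6(1−q).
Set equal: 6q = 5(1−q) → q = 5/11.
Probability on Copper is 1 − 5/11 = 6/11.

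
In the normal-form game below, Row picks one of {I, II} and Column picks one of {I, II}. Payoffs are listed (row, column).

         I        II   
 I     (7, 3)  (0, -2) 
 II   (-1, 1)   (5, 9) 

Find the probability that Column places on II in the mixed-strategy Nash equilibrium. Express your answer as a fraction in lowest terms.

8/13

Column's mix q on I must make Row indifferent between I and II.
Row's payoff from I: 7q + 0(1−q). From II: (-1)q + 5(1−q).
Set equal: 8q = 5(1−q) → q = 5/13.
Probability on II is 1 − 5/13 = 8/13.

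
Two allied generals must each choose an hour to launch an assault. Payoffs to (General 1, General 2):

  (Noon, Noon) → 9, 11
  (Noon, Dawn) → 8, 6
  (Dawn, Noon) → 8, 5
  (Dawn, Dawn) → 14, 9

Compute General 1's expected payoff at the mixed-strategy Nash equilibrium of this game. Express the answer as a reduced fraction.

General 2 mixes with probability q on Noon, chosen so General 1 is indifferent: 9q + 8(1−q) = 8q + 14(1−q) gives q = 6/7.
General 1's expected payoff (from either row, since indifferent) is 9·6/7 + 8·1/7 = 62/7.

62/7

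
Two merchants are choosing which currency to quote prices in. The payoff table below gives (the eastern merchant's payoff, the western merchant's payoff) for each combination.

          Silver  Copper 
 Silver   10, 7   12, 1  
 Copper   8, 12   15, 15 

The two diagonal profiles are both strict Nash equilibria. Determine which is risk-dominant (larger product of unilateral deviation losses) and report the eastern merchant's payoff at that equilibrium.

At both Silver: the eastern merchant loses 10 − 8 = 2 by deviating; the western merchant loses 7 − 1 = 6. Product = 2·6 = 12.
At both Copper: the eastern merchant loses 15 − 12 = 3 by deviating; the western merchant loses 15 − 12 = 3. Product = 3·3 = 9.
12 > 9, so both Silver is risk-dominant. The eastern merchant's payoff there is 10.

10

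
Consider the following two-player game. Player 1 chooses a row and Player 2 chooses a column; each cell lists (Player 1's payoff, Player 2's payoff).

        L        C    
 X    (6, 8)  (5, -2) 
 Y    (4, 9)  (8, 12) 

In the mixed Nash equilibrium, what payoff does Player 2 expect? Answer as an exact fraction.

Player 1 mixes with probability p on X, chosen so Player 2 is indifferent: 8p + 9(1−p) = (-2)p + 12(1−p) gives p = 3/13.
Player 2's expected payoff is 8·3/13 + 9·10/13 = 114/13.

114/13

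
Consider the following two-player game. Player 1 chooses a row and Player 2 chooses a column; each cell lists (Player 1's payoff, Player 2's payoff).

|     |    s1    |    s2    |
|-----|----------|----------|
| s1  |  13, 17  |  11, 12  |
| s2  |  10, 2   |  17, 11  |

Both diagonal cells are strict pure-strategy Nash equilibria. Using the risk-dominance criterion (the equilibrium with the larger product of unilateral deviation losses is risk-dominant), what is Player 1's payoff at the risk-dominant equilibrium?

At both s1: Player 1 loses 13 − 10 = 3 by deviating; Player 2 loses 17 − 12 = 5. Product = 3·5 = 15.
At both s2: Player 1 loses 17 − 11 = 6 by deviating; Player 2 loses 11 − 2 = 9. Product = 6·9 = 54.
54 > 15, so both s2 is risk-dominant. Player 1's payoff there is 17.

17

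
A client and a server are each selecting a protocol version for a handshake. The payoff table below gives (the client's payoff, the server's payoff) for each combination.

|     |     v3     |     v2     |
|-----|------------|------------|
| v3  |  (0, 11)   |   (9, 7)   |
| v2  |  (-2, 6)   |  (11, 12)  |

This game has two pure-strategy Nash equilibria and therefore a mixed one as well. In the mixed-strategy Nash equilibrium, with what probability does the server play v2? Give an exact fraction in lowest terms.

1/2

The server's mix q on v3 must make the client indifferent between v3 and v2.
The client's payoff from v3: 0q + 9(1−q). From v2: (-2)q + 11(1−q).
Set equal: 2q = 2(1−q) → q = 2/4 = 1/2.
Probability on v2 is 1 − 1/2 = 1/2.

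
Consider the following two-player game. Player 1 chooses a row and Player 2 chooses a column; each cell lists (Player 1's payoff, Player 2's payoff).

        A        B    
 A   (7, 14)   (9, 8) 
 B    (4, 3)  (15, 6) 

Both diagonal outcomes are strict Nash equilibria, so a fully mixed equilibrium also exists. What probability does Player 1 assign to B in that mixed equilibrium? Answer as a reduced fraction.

Player 1's mix p on A must make Player 2 indifferent between A and B.
Player 2's payoff from A: 14p + 3(1−p). From B: 8p + 6(1−p).
Set equal: 6p = 3(1−p) → p = 3/9 = 1/3.
Probability on B is 1 − 1/3 = 2/3.

2/3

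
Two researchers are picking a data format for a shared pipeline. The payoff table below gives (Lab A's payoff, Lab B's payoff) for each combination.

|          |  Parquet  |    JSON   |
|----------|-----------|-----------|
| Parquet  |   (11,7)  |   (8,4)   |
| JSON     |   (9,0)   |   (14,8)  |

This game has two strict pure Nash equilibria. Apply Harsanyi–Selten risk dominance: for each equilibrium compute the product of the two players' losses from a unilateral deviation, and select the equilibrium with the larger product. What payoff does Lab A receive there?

At both Parquet: Lab A loses 11 − 9 = 2 by deviating; Lab B loses 7 − 4 = 3. Product = 2·3 = 6.
At both JSON: Lab A loses 14 − 8 = 6 by deviating; Lab B loses 8 − 0 = 8. Product = 6·8 = 48.
48 > 6, so both JSON is risk-dominant. Lab A's payoff there is 14.

14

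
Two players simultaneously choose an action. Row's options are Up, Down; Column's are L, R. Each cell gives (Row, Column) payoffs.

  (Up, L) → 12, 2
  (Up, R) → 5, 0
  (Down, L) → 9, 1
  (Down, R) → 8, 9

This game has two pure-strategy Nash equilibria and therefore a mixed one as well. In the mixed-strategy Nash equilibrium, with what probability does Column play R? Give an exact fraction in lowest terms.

1/2

Column's mix q on L must make Row indifferent between Up and Down.
Row's payoff from Up: 12q + 5(1−q). From Down: 9q + 8(1−q).
Set equal: 3q = 3(1−q) → q = 3/6 = 1/2.
Probability on R is 1 − 1/2 = 1/2.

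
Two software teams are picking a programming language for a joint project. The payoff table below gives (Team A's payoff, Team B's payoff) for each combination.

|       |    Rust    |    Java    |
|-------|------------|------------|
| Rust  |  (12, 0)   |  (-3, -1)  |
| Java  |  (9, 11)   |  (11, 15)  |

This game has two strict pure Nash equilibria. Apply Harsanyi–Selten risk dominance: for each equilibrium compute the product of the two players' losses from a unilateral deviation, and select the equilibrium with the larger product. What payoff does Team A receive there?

At both Rust: Team A loses 12 − 9 = 3 by deviating; Team B loses 0 − (-1) = 1. Product = 3·1 = 3.
At both Java: Team A loses 11 − (-3) = 14 by deviating; Team B loses 15 − 11 = 4. Product = 14·4 = 56.
56 > 3, so both Java is risk-dominant. Team A's payoff there is 11.

11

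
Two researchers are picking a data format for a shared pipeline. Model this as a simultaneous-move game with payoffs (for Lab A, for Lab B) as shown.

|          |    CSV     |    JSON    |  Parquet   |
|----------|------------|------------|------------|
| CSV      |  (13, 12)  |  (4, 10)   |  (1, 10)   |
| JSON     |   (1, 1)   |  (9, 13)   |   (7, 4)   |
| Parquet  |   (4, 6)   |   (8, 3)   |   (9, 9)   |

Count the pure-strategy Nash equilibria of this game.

3

Both CSV: Lab A gets 13 (best alternative 4); Lab B gets 12 (best alternative 10). Neither deviates — NE.
Both JSON: Lab A gets 9 (best alternative 8); Lab B gets 13 (best alternative 4). Neither deviates — NE.
Both Parquet: Lab A gets 9 (best alternative 7); Lab B gets 9 (best alternative 6). Neither deviates — NE.
(Parquet, CSV) is not a NE: Lab A would switch to CSV (13 > 4).
No other cell survives both best-response checks, so there are 3 pure NE.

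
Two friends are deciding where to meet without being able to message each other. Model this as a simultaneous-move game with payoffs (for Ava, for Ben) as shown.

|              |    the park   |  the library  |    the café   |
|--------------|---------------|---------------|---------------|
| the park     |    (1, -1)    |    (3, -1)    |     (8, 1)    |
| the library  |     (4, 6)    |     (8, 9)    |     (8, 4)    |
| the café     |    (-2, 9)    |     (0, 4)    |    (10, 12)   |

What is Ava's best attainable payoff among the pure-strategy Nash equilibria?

Both the library is a pure NE (Ava: 8 ≥ 3; Ben: 9 ≥ 6). Ava gets 8.
Both the café is a pure NE (Ava: 10 ≥ 8; Ben: 12 ≥ 9). Ava gets 10.
Every other cell has a profitable deviation for at least one player. Highest of {8, 10} is 10.

10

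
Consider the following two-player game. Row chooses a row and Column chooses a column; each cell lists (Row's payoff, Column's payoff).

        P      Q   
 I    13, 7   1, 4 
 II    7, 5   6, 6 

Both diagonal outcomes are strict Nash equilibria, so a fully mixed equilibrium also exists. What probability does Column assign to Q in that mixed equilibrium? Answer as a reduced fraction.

Column's mix q on P must make Row indifferent between I and II.
Row's payoff from I: 13q + 1(1−q). From II: 7q + 6(1−q).
Set equal: 6q = 5(1−q) → q = 5/11.
Probability on Q is 1 − 5/11 = 6/11.

6/11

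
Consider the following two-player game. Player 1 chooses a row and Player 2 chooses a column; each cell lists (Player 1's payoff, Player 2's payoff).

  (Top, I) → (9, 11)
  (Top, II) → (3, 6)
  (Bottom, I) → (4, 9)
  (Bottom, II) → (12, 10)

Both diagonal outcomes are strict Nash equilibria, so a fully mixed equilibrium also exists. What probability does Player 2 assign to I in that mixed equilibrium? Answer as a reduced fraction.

Player 2's mix q on I must make Player 1 indifferent between Top and Bottom.
Player 1's payoff from Top: 9q + 3(1−q). From Bottom: 4q + 12(1−q).
Set equal: 5q = 9(1−q) → q = 9/14.

9/14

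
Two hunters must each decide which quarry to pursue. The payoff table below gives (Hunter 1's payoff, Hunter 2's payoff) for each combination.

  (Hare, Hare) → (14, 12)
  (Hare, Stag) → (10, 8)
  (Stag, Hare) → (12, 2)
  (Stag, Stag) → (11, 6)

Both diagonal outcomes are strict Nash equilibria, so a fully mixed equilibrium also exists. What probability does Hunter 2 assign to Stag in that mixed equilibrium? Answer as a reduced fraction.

Hunter 2's mix q on Hare must make Hunter 1 indifferent between Hare and Stag.
Hunter 1's payoff from Hare: 14q + 10(1−q). From Stag: 12q + 11(1−q).
Set equal: 2q = 1(1−q) → q = 1/3.
Probability on Stag is 1 − 1/3 = 2/3.

2/3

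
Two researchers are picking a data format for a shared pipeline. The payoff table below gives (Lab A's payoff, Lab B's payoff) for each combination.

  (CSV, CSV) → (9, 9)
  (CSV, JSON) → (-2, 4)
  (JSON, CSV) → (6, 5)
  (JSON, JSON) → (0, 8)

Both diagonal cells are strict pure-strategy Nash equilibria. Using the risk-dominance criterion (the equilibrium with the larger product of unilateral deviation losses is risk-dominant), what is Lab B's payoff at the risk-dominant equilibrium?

9

At both CSV: Lab A loses 9 − 6 = 3 by deviating; Lab B loses 9 − 4 = 5. Product = 3·5 = 15.
At both JSON: Lab A loses 0 − (-2) = 2 by deviating; Lab B loses 8 − 5 = 3. Product = 2·3 = 6.
15 > 6, so both CSV is risk-dominant. Lab B's payoff there is 9.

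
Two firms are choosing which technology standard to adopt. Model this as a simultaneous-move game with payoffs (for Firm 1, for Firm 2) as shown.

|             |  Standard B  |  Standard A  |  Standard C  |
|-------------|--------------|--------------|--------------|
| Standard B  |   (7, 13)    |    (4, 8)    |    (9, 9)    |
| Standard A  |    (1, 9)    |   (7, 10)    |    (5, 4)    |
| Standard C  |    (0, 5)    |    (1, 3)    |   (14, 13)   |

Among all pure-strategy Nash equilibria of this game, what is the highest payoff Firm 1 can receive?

14

Both Standard B is a pure NE (Firm 1: 7 ≥ 1; Firm 2: 13 ≥ 9). Firm 1 gets 7.
Both Standard A is a pure NE (Firm 1: 7 ≥ 4; Firm 2: 10 ≥ 9). Firm 1 gets 7.
Both Standard C is a pure NE (Firm 1: 14 ≥ 9; Firm 2: 13 ≥ 5). Firm 1 gets 14.
Every other cell has a profitable deviation for at least one player. Highest of {7, 7, 14} is 14.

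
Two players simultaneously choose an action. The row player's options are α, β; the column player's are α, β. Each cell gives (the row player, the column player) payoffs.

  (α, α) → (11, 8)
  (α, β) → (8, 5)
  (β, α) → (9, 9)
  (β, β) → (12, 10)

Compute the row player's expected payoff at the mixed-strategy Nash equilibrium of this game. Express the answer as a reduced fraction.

The column player mixes with probability q on α, chosen so the row player is indifferent: 11q + 8(1−q) = 9q + 12(1−q) gives q = 2/3.
The row player's expected payoff (from either row, since indifferent) is 11·2/3 + 8·1/3 = 10.

10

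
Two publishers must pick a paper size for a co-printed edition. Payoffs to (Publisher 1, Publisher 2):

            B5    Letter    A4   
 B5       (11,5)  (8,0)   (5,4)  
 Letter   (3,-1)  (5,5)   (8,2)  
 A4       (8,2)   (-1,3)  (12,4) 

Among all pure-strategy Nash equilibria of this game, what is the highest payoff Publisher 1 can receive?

Both B5 is a pure NE (Publisher 1: 11 ≥ 8; Publisher 2: 5 ≥ 4). Publisher 1 gets 11.
Both A4 is a pure NE (Publisher 1: 12 ≥ 8; Publisher 2: 4 ≥ 3). Publisher 1 gets 12.
Every other cell has a profitable deviation for at least one player. Highest of {11, 12} is 12.

12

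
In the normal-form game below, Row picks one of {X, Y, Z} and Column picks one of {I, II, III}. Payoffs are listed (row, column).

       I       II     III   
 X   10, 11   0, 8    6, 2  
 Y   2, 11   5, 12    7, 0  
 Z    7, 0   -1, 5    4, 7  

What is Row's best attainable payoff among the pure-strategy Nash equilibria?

10

(X, I) is a pure NE (Row: 10 ≥ 7; Column: 11 ≥ 8). Row gets 10.
(Y, II) is a pure NE (Row: 5 ≥ 0; Column: 12 ≥ 11). Row gets 5.
Every other cell has a profitable deviation for at least one player. Highest of {10, 5} is 10.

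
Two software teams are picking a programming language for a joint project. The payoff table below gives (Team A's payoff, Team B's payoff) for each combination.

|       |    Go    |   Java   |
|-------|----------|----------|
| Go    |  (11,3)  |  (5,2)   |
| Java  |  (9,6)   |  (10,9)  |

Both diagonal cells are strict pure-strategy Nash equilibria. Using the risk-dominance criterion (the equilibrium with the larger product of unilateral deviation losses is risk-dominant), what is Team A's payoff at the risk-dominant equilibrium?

10

At both Go: Team A loses 11 − 9 = 2 by deviating; Team B loses 3 − 2 = 1. Product = 2·1 = 2.
At both Java: Team A loses 10 − 5 = 5 by deviating; Team B loses 9 − 6 = 3. Product = 5·3 = 15.
15 > 2, so both Java is risk-dominant. Team A's payoff there is 10.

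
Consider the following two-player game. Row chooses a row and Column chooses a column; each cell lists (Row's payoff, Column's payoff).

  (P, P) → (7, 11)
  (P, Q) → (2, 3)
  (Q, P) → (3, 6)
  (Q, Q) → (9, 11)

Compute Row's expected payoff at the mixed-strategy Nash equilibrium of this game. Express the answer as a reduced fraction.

Column mixes with probability q on P, chosen so Row is indifferent: 7q + 2(1−q) = 3q + 9(1−q) gives q = 7/11.
Row's expected payoff (from either row, since indifferent) is 7·7/11 + 2·4/11 = 57/11.

57/11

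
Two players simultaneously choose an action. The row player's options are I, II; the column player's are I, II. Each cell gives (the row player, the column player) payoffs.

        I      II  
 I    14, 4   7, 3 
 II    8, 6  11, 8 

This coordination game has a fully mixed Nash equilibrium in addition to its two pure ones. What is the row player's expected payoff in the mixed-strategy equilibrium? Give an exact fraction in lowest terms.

49/5

The column player mixes with probability q on I, chosen so the row player is indifferent: 14q + 7(1−q) = 8q + 11(1−q) gives q = 2/5.
The row player's expected payoff (from either row, since indifferent) is 14·2/5 + 7·3/5 = 49/5.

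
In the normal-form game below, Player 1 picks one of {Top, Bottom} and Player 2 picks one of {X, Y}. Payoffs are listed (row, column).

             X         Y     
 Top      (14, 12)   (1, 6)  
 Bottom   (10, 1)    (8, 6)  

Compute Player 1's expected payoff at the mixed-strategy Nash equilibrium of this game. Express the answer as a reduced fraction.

102/11

Player 2 mixes with probability q on X, chosen so Player 1 is indifferent: 14q + 1(1−q) = 10q + 8(1−q) gives q = 7/11.
Player 1's expected payoff (from either row, since indifferent) is 14·7/11 + 1·4/11 = 102/11.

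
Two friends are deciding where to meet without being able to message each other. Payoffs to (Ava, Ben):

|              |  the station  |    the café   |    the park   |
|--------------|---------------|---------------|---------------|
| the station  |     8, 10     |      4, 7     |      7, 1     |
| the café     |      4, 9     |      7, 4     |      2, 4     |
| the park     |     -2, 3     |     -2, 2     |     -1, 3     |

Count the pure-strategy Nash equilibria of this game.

1

Both the station: Ava gets 8 (best alternative 4); Ben gets 10 (best alternative 7). Neither deviates — NE.
Both the café is not a NE: Ben would switch to the station (9 > 4).
No other cell survives both best-response checks, so there is 1 pure NE.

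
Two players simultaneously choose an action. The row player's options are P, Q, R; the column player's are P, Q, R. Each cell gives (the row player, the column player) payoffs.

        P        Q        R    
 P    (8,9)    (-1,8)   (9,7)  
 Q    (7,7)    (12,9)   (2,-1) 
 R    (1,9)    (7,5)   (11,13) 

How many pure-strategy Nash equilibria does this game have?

Both P: the row player gets 8 (best alternative 7); the column player gets 9 (best alternative 8). Neither deviates — NE.
Both Q: the row player gets 12 (best alternative 7); the column player gets 9 (best alternative 7). Neither deviates — NE.
Both R: the row player gets 11 (best alternative 9); the column player gets 13 (best alternative 9). Neither deviates — NE.
(R, Q) is not a NE: the row player would switch to Q (12 > 7).
No other cell survives both best-response checks, so there are 3 pure NE.

3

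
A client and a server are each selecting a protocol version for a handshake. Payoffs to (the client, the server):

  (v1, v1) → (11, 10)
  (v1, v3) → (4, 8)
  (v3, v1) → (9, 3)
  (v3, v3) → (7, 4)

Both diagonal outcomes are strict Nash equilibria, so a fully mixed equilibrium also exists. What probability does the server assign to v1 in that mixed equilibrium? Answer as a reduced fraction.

3/5

The server's mix q on v1 must make the client indifferent between v1 and v3.
The client's payoff from v1: 11q + 4(1−q). From v3: 9q + 7(1−q).
Set equal: 2q = 3(1−q) → q = 3/5.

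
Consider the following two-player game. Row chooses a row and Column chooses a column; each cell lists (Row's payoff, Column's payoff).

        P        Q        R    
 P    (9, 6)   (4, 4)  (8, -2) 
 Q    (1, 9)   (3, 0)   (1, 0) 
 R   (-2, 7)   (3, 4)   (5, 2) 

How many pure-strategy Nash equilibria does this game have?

Both P: Row gets 9 (best alternative 1); Column gets 6 (best alternative 4). Neither deviates — NE.
Both Q is not a NE: Row would switch to P (4 > 3).
No other cell survives both best-response checks, so there is 1 pure NE.

1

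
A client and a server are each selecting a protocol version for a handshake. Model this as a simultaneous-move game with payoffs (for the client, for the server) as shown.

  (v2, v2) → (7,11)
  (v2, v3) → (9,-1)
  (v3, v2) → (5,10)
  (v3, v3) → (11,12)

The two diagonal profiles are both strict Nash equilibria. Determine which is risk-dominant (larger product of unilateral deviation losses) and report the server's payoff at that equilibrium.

At both v2: the client loses 7 − 5 = 2 by deviating; the server loses 11 − (-1) = 12. Product = 2·12 = 24.
At both v3: the client loses 11 − 9 = 2 by deviating; the server loses 12 − 10 = 2. Product = 2·2 = 4.
24 > 4, so both v2 is risk-dominant. The server's payoff there is 11.

11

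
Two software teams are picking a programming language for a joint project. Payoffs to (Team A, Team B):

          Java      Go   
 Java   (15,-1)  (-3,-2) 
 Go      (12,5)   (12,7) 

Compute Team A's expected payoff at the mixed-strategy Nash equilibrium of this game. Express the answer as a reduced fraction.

12

Team B mixes with probability q on Java, chosen so Team A is indifferent: 15q + (-3)(1−q) = 12q + 12(1−q) gives q = 5/6.
Team A's expected payoff (from either row, since indifferent) is 15·5/6 + (-3)·1/6 = 12.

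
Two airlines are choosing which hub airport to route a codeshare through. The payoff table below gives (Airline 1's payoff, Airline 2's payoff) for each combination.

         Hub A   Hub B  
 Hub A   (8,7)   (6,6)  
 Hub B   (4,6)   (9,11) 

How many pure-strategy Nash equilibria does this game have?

2

Both Hub A: Airline 1 gets 8 (best alternative 4); Airline 2 gets 7 (best alternative 6). Neither deviates — NE.
Both Hub B: Airline 1 gets 9 (best alternative 6); Airline 2 gets 11 (best alternative 6). Neither deviates — NE.
(Hub B, Hub A) is not a NE: Airline 1 would switch to Hub A (8 > 4).
No other cell survives both best-response checks, so there are 2 pure NE.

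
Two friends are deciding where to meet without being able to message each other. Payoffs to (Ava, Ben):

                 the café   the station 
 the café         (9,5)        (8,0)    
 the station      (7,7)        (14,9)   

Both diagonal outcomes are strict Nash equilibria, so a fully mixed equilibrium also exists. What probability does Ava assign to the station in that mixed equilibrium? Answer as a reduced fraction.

Ava's mix p on the café must make Ben indifferent between the café and the station.
Ben's payoff from the café: 5p + 7(1−p). From the station: 0p + 9(1−p).
Set equal: 5p = 2(1−p) → p = 2/7.
Probability on the station is 1 − 2/7 = 5/7.

5/7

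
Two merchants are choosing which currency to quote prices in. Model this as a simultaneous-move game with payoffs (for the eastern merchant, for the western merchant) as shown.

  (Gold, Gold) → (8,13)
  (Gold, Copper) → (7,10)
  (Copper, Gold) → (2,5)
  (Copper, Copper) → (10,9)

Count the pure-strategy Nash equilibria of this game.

Both Gold: the eastern merchant gets 8 (best alternative 2); the western merchant gets 13 (best alternative 10). Neither deviates — NE.
Both Copper: the eastern merchant gets 10 (best alternative 7); the western merchant gets 9 (best alternative 5). Neither deviates — NE.
(Copper, Gold) is not a NE: the eastern merchant would switch to Gold (8 > 2).
No other cell survives both best-response checks, so there are 2 pure NE.

2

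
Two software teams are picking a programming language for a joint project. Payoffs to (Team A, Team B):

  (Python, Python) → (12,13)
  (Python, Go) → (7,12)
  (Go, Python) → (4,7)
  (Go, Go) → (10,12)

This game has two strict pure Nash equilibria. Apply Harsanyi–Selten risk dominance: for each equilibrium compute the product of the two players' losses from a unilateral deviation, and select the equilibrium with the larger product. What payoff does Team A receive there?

At both Python: Team A loses 12 − 4 = 8 by deviating; Team B loses 13 − 12 = 1. Product = 8·1 = 8.
At both Go: Team A loses 10 − 7 = 3 by deviating; Team B loses 12 − 7 = 5. Product = 3·5 = 15.
15 > 8, so both Go is risk-dominant. Team A's payoff there is 10.

10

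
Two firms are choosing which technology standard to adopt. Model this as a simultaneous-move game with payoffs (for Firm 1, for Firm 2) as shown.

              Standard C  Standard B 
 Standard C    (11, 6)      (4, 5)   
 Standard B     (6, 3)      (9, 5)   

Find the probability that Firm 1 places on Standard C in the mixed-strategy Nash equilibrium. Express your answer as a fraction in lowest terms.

Firm 1's mix p on Standard C must make Firm 2 indifferent between Standard C and Standard B.
Firm 2's payoff from Standard C: 6p + 3(1−p). From Standard B: 5p + 5(1−p).
Set equal: 1p = 2(1−p) → p = 2/3.

2/3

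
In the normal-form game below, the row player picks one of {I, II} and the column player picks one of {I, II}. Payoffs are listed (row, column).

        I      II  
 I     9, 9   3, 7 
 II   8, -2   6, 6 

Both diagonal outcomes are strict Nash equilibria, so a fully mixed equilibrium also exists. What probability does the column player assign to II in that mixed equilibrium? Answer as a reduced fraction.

1/4

The column player's mix q on I must make the row player indifferent between I and II.
The row player's payoff from I: 9q + 3(1−q). From II: 8q + 6(1−q).
Set equal: 1q = 3(1−q) → q = 3/4.
Probability on II is 1 − 3/4 = 1/4.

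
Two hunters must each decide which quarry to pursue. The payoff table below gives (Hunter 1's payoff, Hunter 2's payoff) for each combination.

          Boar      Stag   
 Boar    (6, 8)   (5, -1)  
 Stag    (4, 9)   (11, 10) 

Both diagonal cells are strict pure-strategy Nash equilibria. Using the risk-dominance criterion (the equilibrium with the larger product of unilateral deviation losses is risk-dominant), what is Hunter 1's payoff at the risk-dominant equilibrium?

At both Boar: Hunter 1 loses 6 − 4 = 2 by deviating; Hunter 2 loses 8 − (-1) = 9. Product = 2·9 = 18.
At both Stag: Hunter 1 loses 11 − 5 = 6 by deviating; Hunter 2 loses 10 − 9 = 1. Product = 6·1 = 6.
18 > 6, so both Boar is risk-dominant. Hunter 1's payoff there is 6.

6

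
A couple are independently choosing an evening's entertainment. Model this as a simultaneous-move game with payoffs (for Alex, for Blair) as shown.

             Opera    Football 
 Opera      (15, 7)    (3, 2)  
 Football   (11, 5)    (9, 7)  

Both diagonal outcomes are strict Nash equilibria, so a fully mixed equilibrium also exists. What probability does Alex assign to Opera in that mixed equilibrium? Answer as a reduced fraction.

Alex's mix p on Opera must make Blair indifferent between Opera and Football.
Blair's payoff from Opera: 7p + 5(1−p). From Football: 2p + 7(1−p).
Set equal: 5p = 2(1−p) → p = 2/7.

2/7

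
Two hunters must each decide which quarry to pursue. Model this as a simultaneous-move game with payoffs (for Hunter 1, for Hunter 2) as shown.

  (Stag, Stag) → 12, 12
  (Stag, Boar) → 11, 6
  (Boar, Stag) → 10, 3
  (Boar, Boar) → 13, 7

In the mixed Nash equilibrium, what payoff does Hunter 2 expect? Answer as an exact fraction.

33/5

Hunter 1 mixes with probability p on Stag, chosen so Hunter 2 is indifferent: 12p + 3(1−p) = 6p + 7(1−p) gives p = 2/5.
Hunter 2's expected payoff is 12·2/5 + 3·3/5 = 33/5.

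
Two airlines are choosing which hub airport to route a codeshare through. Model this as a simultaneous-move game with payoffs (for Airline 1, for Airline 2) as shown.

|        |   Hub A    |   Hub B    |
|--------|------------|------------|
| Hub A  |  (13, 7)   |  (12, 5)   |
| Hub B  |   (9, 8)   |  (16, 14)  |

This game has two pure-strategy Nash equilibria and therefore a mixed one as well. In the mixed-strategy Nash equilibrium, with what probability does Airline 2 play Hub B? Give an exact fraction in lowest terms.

1/2

Airline 2's mix q on Hub A must make Airline 1 indifferent between Hub A and Hub B.
Airline 1's payoff from Hub A: 13q + 12(1−q). From Hub B: 9q + 16(1−q).
Set equal: 4q = 4(1−q) → q = 4/8 = 1/2.
Probability on Hub B is 1 − 1/2 = 1/2.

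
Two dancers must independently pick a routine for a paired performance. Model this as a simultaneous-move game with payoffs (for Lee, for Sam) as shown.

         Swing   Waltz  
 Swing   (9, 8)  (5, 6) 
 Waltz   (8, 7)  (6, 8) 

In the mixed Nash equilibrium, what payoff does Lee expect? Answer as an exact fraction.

Sam mixes with probability q on Swing, chosen so Lee is indifferent: 9q + 5(1−q) = 8q + 6(1−q) gives q = 1/2.
Lee's expected payoff (from either row, since indifferent) is 9·1/2 + 5·1/2 = 7.

7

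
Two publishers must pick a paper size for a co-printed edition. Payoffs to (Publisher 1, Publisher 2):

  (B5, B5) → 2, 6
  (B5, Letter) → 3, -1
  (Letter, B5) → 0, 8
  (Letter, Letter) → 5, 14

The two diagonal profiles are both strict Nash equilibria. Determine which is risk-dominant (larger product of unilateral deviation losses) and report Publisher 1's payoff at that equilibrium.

2

At both B5: Publisher 1 loses 2 − 0 = 2 by deviating; Publisher 2 loses 6 − (-1) = 7. Product = 2·7 = 14.
At both Letter: Publisher 1 loses 5 − 3 = 2 by deviating; Publisher 2 loses 14 − 8 = 6. Product = 2·6 = 12.
14 > 12, so both B5 is risk-dominant. Publisher 1's payoff there is 2.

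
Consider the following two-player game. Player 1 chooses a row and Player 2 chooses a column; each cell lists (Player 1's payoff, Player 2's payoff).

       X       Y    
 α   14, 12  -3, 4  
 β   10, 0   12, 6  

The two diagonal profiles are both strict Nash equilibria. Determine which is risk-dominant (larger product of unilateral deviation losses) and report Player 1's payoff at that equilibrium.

At (α, X): Player 1 loses 14 − 10 = 4 by deviating; Player 2 loses 12 − 4 = 8. Product = 4·8 = 32.
At (β, Y): Player 1 loses 12 − (-3) = 15 by deviating; Player 2 loses 6 − 0 = 6. Product = 15·6 = 90.
90 > 32, so (β, Y) is risk-dominant. Player 1's payoff there is 12.

12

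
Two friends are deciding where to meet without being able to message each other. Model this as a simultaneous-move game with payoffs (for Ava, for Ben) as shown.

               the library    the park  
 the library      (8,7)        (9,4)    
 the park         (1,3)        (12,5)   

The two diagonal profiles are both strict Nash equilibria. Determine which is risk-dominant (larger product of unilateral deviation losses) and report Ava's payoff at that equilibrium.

8

At both the library: Ava loses 8 − 1 = 7 by deviating; Ben loses 7 − 4 = 3. Product = 7·3 = 21.
At both the park: Ava loses 12 − 9 = 3 by deviating; Ben loses 5 − 3 = 2. Product = 3·2 = 6.
21 > 6, so both the library is risk-dominant. Ava's payoff there is 8.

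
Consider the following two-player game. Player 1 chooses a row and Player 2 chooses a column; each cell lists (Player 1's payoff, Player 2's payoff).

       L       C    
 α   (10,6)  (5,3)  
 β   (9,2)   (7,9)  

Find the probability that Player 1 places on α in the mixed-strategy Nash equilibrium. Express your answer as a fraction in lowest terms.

Player 1's mix p on α must make Player 2 indifferent between L and C.
Player 2's payoff from L: 6p + 2(1−p). From C: 3p + 9(1−p).
Set equal: 3p = 7(1−p) → p = 7/10.

7/10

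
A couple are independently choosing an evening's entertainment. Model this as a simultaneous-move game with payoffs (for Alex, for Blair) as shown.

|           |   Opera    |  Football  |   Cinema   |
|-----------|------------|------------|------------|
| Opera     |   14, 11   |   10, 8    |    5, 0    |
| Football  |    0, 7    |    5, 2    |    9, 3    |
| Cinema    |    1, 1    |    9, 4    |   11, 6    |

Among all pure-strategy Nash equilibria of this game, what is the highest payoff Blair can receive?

11

Both Opera is a pure NE (Alex: 14 ≥ 1; Blair: 11 ≥ 8). Blair gets 11.
Both Cinema is a pure NE (Alex: 11 ≥ 9; Blair: 6 ≥ 4). Blair gets 6.
Every other cell has a profitable deviation for at least one player. Highest of {11, 6} is 11.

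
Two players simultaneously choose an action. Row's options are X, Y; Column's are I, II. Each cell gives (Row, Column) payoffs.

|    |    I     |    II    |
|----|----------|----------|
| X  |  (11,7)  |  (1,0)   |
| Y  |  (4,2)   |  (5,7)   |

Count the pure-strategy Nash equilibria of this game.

(X, I): Row gets 11 (best alternative 4); Column gets 7 (best alternative 0). Neither deviates — NE.
(Y, II): Row gets 5 (best alternative 1); Column gets 7 (best alternative 2). Neither deviates — NE.
(X, II) is not a NE: Row would switch to Y (5 > 1).
No other cell survives both best-response checks, so there are 2 pure NE.

2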